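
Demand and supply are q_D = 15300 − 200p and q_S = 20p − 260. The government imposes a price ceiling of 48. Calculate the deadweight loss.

5681.82

In inverse form: demand p = 76.5 − 0.005q, supply p = 13 + 0.05q.
Competitive equilibrium: 76.5 − 0.005q = 13 + 0.05q → q* = 1154.5455, p* = 70.7273.
At the ceiling p = 48, quantity supplied = (48 − 13)/0.05 = 700.
Willingness to pay at q' = 700: 76.5 − 0.005·700 = 73.
Δq = 1154.5455 − 700 = 454.5455; wedge = 73 − 48 = 25.
Welfare loss = ½ × 454.5455 × 25 = 5681.82.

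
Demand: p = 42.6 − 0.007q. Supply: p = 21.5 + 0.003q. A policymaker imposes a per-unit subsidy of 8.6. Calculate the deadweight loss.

Competitive equilibrium: 42.6 − 0.007q = 21.5 + 0.003q → q* = 2110, p* = 27.83.
The subsidy lowers effective supply by 8.6: p = 12.9 + 0.003q.
New quantity: 42.6 − 0.007q = 12.9 + 0.003q → q' = 2970.
Overproduction Δq = 2970 − 2110 = 860; wedge = subsidy = 8.6.
DWL = ½ × 860 × 8.6 = 3698.

3698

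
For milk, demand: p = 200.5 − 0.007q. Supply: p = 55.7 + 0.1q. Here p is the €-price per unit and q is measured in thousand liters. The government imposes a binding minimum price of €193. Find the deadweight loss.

€4249.78 thousand

Competitive equilibrium: 200.5 − 0.007q = 55.7 + 0.1q → q* = 1353.27103, p* = 191.0271.
At the floor p = 193, quantity demanded = (200.5 − 193)/0.007 = 1071.42857.
Sellers' marginal cost at q' = 1071.42857: 55.7 + 0.1·1071.42857 = 162.84286.
Δq = 1353.27103 − 1071.42857 = 281.84246; wedge = 193 − 162.84286 = 30.15714.
Deadweight loss = ½ × 281.84246 × 30.15714 = €4249.78 thousand.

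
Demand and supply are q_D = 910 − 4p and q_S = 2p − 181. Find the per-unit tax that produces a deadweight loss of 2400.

60

In inverse form: demand p = 227.5 − 0.25q, supply p = 90.5 + 0.5q.
Competitive equilibrium: 227.5 − 0.25q = 90.5 + 0.5q → q* = 182.6667, p* = 181.8333.
A tax t gives Δq = t/0.75 and wedge t, so DWL = t²/1.5.
t²/1.5 = 2400 → t² = 3600 → t = 60.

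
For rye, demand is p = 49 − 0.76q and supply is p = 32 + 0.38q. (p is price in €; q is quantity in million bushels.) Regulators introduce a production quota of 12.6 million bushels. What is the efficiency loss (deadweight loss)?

€3.05 million

Competitive equilibrium: 49 − 0.76q = 32 + 0.38q → q* = 14.9123, p* = 37.6667.
At q = 12.6: demand price = 49 − 0.76·12.6 = 39.424; supply price = 32 + 0.38·12.6 = 36.788.
Δq = 14.9123 − 12.6 = 2.3123; wedge = 39.424 − 36.788 = 2.636.
Deadweight loss = ½ × 2.3123 × 2.636 = €3.05 million.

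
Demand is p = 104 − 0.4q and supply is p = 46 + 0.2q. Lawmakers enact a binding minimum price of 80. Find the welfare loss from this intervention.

403.33

Competitive equilibrium: 104 − 0.4q = 46 + 0.2q → q* = 96.6667, p* = 65.3333.
At the floor p = 80, quantity demanded = (104 − 80)/0.4 = 60.
Sellers' marginal cost at q' = 60: 46 + 0.2·60 = 58.
Δq = 96.6667 − 60 = 36.6667; wedge = 80 − 58 = 22.
DWL = ½ × 36.6667 × 22 = 403.33.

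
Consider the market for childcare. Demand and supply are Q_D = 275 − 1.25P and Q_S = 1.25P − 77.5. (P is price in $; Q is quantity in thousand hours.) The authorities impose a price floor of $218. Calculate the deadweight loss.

In inverse form: demand P = 220 − 0.8Q, supply P = 62 + 0.8Q.
Competitive equilibrium: 220 − 0.8Q = 62 + 0.8Q → Q* = 98.75, P* = 141.
At the floor P = 218, quantity demanded = (220 − 218)/0.8 = 2.5.
Sellers' marginal cost at Q' = 2.5: 62 + 0.8·2.5 = 64.
ΔQ = 98.75 − 2.5 = 96.25; wedge = 218 − 64 = 154.
Welfare loss = ½ × 96.25 × 154 = $7411.25 thousand.

$7411.25 thousand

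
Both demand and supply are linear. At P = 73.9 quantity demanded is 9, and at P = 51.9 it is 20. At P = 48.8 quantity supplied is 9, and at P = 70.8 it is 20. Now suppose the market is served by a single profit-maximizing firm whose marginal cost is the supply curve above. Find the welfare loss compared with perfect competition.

Demand slope = (51.9 − 73.9)/(20 − 9) = −2, so P = 91.9 − 2Q.
Supply slope = (70.8 − 48.8)/(20 − 9) = 2, so P = 30.8 + 2Q.
Competitive equilibrium: 91.9 − 2Q = 30.8 + 2Q → Q* = 15.275, P* = 61.35.
Marginal revenue: MR = 91.9 − 4Q. Set MR = MC: 91.9 − 4Q = 30.8 + 2Q → Q_m = 10.1833.
Price P_m = 91.9 − 2·10.1833 = 71.5334; MC(Q_m) = 30.8 + 2·10.1833 = 51.1666.
Competitive Q* = 15.275, so ΔQ = 5.0917; wedge = 71.5334 − 51.1666 = 20.3668.
Deadweight loss = ½ × 5.0917 × 20.3668 = 51.85.

51.85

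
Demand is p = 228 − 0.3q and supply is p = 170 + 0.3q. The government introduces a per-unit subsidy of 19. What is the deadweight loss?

300.83

Competitive equilibrium: 228 − 0.3q = 170 + 0.3q → q* = 96.6667, p* = 199.
The subsidy lowers effective supply by 19: p = 151 + 0.3q.
New quantity: 228 − 0.3q = 151 + 0.3q → q' = 128.3333.
Overproduction Δq = 128.3333 − 96.6667 = 31.6666; wedge = subsidy = 19.
Welfare loss = ½ × 31.6666 × 19 = 300.83.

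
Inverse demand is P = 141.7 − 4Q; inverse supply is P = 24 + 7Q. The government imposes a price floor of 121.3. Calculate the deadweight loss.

Competitive equilibrium: 141.7 − 4Q = 24 + 7Q → Q* = 10.7, P* = 98.9.
At the floor P = 121.3, quantity demanded = (141.7 − 121.3)/4 = 5.1.
Sellers' marginal cost at Q' = 5.1: 24 + 7·5.1 = 59.7.
ΔQ = 10.7 − 5.1 = 5.6; wedge = 121.3 − 59.7 = 61.6.
The triangle = ½ × 5.6 × 61.6 = 172.48.

172.48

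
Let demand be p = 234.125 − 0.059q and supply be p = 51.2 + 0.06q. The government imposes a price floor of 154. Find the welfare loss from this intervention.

1909.30

Competitive equilibrium: 234.125 − 0.059q = 51.2 + 0.06q → q* = 1537.1849, p* = 143.4311.
At the floor p = 154, quantity demanded = (234.125 − 154)/0.059 = 1358.0508.
Sellers' marginal cost at q' = 1358.0508: 51.2 + 0.06·1358.0508 = 132.683.
Δq = 1537.1849 − 1358.0508 = 179.1341; wedge = 154 − 132.683 = 21.317.
DWL = ½ × 179.1341 × 21.317 = 1909.30.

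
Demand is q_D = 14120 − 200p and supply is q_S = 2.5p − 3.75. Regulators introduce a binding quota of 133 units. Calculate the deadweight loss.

In inverse form: demand p = 70.6 − 0.005q, supply p = 1.5 + 0.4q.
Competitive equilibrium: 70.6 − 0.005q = 1.5 + 0.4q → q* = 170.6173, p* = 69.7469.
At q = 133: demand price = 70.6 − 0.005·133 = 69.935; supply price = 1.5 + 0.4·133 = 54.7.
Δq = 170.6173 − 133 = 37.6173; wedge = 69.935 − 54.7 = 15.235.
Welfare loss = ½ × 37.6173 × 15.235 = 286.55.

286.55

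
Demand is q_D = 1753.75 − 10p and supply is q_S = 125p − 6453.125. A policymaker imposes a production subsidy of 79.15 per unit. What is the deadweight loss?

29003.34

In inverse form: demand p = 175.375 − 0.1q, supply p = 51.625 + 0.008q.
Competitive equilibrium: 175.375 − 0.1q = 51.625 + 0.008q → q* = 1145.83333, p* = 60.79167.
The subsidy lowers effective supply by 79.15: p = 0.008q − 27.525.
New quantity: 175.375 − 0.1q = 0.008q − 27.525 → q' = 1878.7037.
Overproduction Δq = 1878.7037 − 1145.83333 = 732.87037; wedge = subsidy = 79.15.
The triangle = ½ × 732.87037 × 79.15 = 29003.34.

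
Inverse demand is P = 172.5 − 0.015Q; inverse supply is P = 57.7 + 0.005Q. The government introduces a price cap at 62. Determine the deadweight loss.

238144

Competitive equilibrium: 172.5 − 0.015Q = 57.7 + 0.005Q → Q* = 5740, P* = 86.4.
At the ceiling P = 62, quantity supplied = (62 − 57.7)/0.005 = 860.
Willingness to pay at Q' = 860: 172.5 − 0.015·860 = 159.6.
ΔQ = 5740 − 860 = 4880; wedge = 159.6 − 62 = 97.6.
DWL = ½ × 4880 × 97.6 = 238144.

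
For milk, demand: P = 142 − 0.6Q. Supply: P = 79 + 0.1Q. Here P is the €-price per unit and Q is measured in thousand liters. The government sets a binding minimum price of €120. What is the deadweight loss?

€995.56 thousand

Competitive equilibrium: 142 − 0.6Q = 79 + 0.1Q → Q* = 90, P* = 88.
At the floor P = 120, quantity demanded = (142 − 120)/0.6 = 36.66667.
Sellers' marginal cost at Q' = 36.66667: 79 + 0.1·36.66667 = 82.66667.
ΔQ = 90 − 36.66667 = 53.33333; wedge = 120 − 82.66667 = 37.33333.
Deadweight loss = ½ × 53.33333 × 37.33333 = €995.56 thousand.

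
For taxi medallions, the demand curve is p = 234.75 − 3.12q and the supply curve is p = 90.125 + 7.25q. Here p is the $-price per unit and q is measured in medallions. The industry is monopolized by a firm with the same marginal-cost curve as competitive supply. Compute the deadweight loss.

Competitive equilibrium: 234.75 − 3.12q = 90.125 + 7.25q → q* = 13.9465, p* = 191.237.
Marginal revenue: MR = 234.75 − 6.24q. Set MR = MC: 234.75 − 6.24q = 90.125 + 7.25q → q_m = 10.7209.
Price p_m = 234.75 − 3.12·10.7209 = 201.3008; MC(q_m) = 90.125 + 7.25·10.7209 = 167.8515.
Competitive q* = 13.9465, so Δq = 3.2256; wedge = 201.3008 − 167.8515 = 33.4493.
Welfare loss = ½ × 3.2256 × 33.4493 = $53.95.

$53.95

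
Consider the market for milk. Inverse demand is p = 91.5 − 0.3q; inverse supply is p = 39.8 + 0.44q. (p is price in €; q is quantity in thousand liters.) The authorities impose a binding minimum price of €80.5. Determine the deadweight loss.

Competitive equilibrium: 91.5 − 0.3q = 39.8 + 0.44q → q* = 69.86486, p* = 70.54054.
At the floor p = 80.5, quantity demanded = (91.5 − 80.5)/0.3 = 36.66667.
Sellers' marginal cost at q' = 36.66667: 39.8 + 0.44·36.66667 = 55.93333.
Δq = 69.86486 − 36.66667 = 33.19819; wedge = 80.5 − 55.93333 = 24.56667.
DWL = ½ × 33.19819 × 24.56667 = €407.78 thousand.

€407.78 thousand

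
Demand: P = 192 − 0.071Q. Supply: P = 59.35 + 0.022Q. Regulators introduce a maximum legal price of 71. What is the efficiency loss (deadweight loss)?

Competitive equilibrium: 192 − 0.071Q = 59.35 + 0.022Q → Q* = 1426.34409, P* = 90.72957.
At the ceiling P = 71, quantity supplied = (71 − 59.35)/0.022 = 529.54545.
Willingness to pay at Q' = 529.54545: 192 − 0.071·529.54545 = 154.40227.
ΔQ = 1426.34409 − 529.54545 = 896.79864; wedge = 154.40227 − 71 = 83.40227.
Welfare loss = ½ × 896.79864 × 83.40227 = 37397.52.

37397.52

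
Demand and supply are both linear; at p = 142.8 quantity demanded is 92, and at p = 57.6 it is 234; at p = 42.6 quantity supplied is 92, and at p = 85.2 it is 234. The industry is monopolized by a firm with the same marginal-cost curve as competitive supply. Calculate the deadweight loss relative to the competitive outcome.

2976.80

Demand slope = (57.6 − 142.8)/(234 − 92) = −0.6, so p = 198 − 0.6q.
Supply slope = (85.2 − 42.6)/(234 − 92) = 0.3, so p = 15 + 0.3q.
Competitive equilibrium: 198 − 0.6q = 15 + 0.3q → q* = 203.3333, p* = 76.
Marginal revenue: MR = 198 − 1.2q. Set MR = MC: 198 − 1.2q = 15 + 0.3q → q_m = 122.
Price p_m = 198 − 0.6·122 = 124.8; MC(q_m) = 15 + 0.3·122 = 51.6.
Competitive q* = 203.3333, so Δq = 81.3333; wedge = 124.8 − 51.6 = 73.2.
Deadweight loss = ½ × 81.3333 × 73.2 = 2976.80.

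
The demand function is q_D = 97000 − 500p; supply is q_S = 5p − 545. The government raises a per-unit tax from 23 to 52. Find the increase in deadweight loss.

In inverse form: demand p = 194 − 0.002q, supply p = 109 + 0.2q.
Competitive equilibrium: 194 − 0.002q = 109 + 0.2q → q* = 420.7921, p* = 193.1584.
For a per-unit tax t: Δq = t/0.202, so DWL = ½·t·(t/0.202) = t²/0.404.
At t = 23: DWL = 1309.406. At t = 52: DWL = 6693.069.
Increase = 6693.069 − 1309.406 = 5383.66.

5383.66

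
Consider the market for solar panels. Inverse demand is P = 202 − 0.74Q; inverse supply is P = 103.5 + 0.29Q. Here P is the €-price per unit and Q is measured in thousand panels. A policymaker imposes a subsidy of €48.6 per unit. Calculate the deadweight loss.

€1146.58 thousand

Competitive equilibrium: 202 − 0.74Q = 103.5 + 0.29Q → Q* = 95.6311, P* = 131.233.
The subsidy lowers effective supply by 48.6: P = 54.9 + 0.29Q.
New quantity: 202 − 0.74Q = 54.9 + 0.29Q → Q' = 142.8155.
Overproduction ΔQ = 142.8155 − 95.6311 = 47.1844; wedge = subsidy = 48.6.
Welfare loss = ½ × 47.1844 × 48.6 = €1146.58 thousand.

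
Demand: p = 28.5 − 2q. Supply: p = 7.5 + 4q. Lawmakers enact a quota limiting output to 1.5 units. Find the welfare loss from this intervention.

Competitive equilibrium: 28.5 − 2q = 7.5 + 4q → q* = 3.5, p* = 21.5.
At q = 1.5: demand price = 28.5 − 2·1.5 = 25.5; supply price = 7.5 + 4·1.5 = 13.5.
Δq = 3.5 − 1.5 = 2; wedge = 25.5 − 13.5 = 12.
The triangle = ½ × 2 × 12 = 12.

12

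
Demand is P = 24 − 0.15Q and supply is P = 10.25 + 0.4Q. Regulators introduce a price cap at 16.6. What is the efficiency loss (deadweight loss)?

Competitive equilibrium: 24 − 0.15Q = 10.25 + 0.4Q → Q* = 25, P* = 20.25.
At the ceiling P = 16.6, quantity supplied = (16.6 − 10.25)/0.4 = 15.875.
Willingness to pay at Q' = 15.875: 24 − 0.15·15.875 = 21.6188.
ΔQ = 25 − 15.875 = 9.125; wedge = 21.6188 − 16.6 = 5.0188.
The triangle = ½ × 9.125 × 5.0188 = 22.90.

22.90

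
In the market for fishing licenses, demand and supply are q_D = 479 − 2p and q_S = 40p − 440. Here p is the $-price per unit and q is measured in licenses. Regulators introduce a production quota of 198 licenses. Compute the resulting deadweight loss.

In inverse form: demand p = 239.5 − 0.5q, supply p = 11 + 0.025q.
Competitive equilibrium: 239.5 − 0.5q = 11 + 0.025q → q* = 435.2381, p* = 21.881.
At q = 198: demand price = 239.5 − 0.5·198 = 140.5; supply price = 11 + 0.025·198 = 15.95.
Δq = 435.2381 − 198 = 237.2381; wedge = 140.5 − 15.95 = 124.55.
The triangle = ½ × 237.2381 × 124.55 = $14774.

$14774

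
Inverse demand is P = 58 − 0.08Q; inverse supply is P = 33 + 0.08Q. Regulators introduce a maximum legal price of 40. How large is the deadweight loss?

378.125

Competitive equilibrium: 58 − 0.08Q = 33 + 0.08Q → Q* = 156.25, P* = 45.5.
At the ceiling P = 40, quantity supplied = (40 − 33)/0.08 = 87.5.
Willingness to pay at Q' = 87.5: 58 − 0.08·87.5 = 51.
ΔQ = 156.25 − 87.5 = 68.75; wedge = 51 − 40 = 11.
Welfare loss = ½ × 68.75 × 11 = 378.125.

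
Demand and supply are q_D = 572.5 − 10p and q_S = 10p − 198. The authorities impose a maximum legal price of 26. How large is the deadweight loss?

In inverse form: demand p = 57.25 − 0.1q, supply p = 19.8 + 0.1q.
Competitive equilibrium: 57.25 − 0.1q = 19.8 + 0.1q → q* = 187.25, p* = 38.525.
At the ceiling p = 26, quantity supplied = (26 − 19.8)/0.1 = 62.
Willingness to pay at q' = 62: 57.25 − 0.1·62 = 51.05.
Δq = 187.25 − 62 = 125.25; wedge = 51.05 − 26 = 25.05.
Welfare loss = ½ × 125.25 × 25.05 = 1568.76.

1568.76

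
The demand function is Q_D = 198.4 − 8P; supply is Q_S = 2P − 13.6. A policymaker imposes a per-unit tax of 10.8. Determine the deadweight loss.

In inverse form: demand P = 24.8 − 0.125Q, supply P = 6.8 + 0.5Q.
Competitive equilibrium: 24.8 − 0.125Q = 6.8 + 0.5Q → Q* = 28.8, P* = 21.2.
With the tax, the buyer price exceeds the seller price by 10.8: (24.8 − 0.125Q) − (6.8 + 0.5Q) = 10.8 → Q' = 11.52.
ΔQ = 28.8 − 11.52 = 17.28; the wedge equals the tax, 10.8.
Deadweight loss = ½ × 17.28 × 10.8 = 93.312.

93.312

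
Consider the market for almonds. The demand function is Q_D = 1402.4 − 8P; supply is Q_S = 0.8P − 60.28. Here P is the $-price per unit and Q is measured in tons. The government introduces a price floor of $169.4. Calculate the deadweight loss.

In inverse form: demand P = 175.3 − 0.125Q, supply P = 75.35 + 1.25Q.
Competitive equilibrium: 175.3 − 0.125Q = 75.35 + 1.25Q → Q* = 72.6909, P* = 166.2136.
At the floor P = 169.4, quantity demanded = (175.3 − 169.4)/0.125 = 47.2.
Sellers' marginal cost at Q' = 47.2: 75.35 + 1.25·47.2 = 134.35.
ΔQ = 72.6909 − 47.2 = 25.4909; wedge = 169.4 − 134.35 = 35.05.
The triangle = ½ × 25.4909 × 35.05 = $446.73.

$446.73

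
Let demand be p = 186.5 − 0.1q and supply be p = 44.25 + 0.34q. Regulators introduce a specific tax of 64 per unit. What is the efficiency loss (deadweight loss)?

4654.55

Competitive equilibrium: 186.5 − 0.1q = 44.25 + 0.34q → q* = 323.2955, p* = 154.1705.
With the tax, the buyer price exceeds the seller price by 64: (186.5 − 0.1q) − (44.25 + 0.34q) = 64 → q' = 177.8409.
Δq = 323.2955 − 177.8409 = 145.4546; the wedge equals the tax, 64.
Deadweight loss = ½ × 145.4546 × 64 = 4654.55.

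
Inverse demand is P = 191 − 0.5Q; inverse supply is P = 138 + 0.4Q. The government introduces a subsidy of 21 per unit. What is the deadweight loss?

Competitive equilibrium: 191 − 0.5Q = 138 + 0.4Q → Q* = 58.8889, P* = 161.5556.
The subsidy lowers effective supply by 21: P = 117 + 0.4Q.
New quantity: 191 − 0.5Q = 117 + 0.4Q → Q' = 82.2222.
Overproduction ΔQ = 82.2222 − 58.8889 = 23.3333; wedge = subsidy = 21.
DWL = ½ × 23.3333 × 21 = 245.

245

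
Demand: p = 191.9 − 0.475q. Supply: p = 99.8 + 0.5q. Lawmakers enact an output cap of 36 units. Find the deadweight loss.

Competitive equilibrium: 191.9 − 0.475q = 99.8 + 0.5q → q* = 94.4615, p* = 147.0308.
At q = 36: demand price = 191.9 − 0.475·36 = 174.8; supply price = 99.8 + 0.5·36 = 117.8.
Δq = 94.4615 − 36 = 58.4615; wedge = 174.8 − 117.8 = 57.
Deadweight loss = ½ × 58.4615 × 57 = 1666.15.

1666.15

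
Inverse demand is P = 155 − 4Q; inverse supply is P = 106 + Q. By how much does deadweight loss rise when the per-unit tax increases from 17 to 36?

Competitive equilibrium: 155 − 4Q = 106 + Q → Q* = 9.8, P* = 115.8.
For a per-unit tax t: ΔQ = t/5, so DWL = ½·t·(t/5) = t²/10.
At t = 17: DWL = 28.9. At t = 36: DWL = 129.6.
Increase = 129.6 − 28.9 = 100.70.

100.70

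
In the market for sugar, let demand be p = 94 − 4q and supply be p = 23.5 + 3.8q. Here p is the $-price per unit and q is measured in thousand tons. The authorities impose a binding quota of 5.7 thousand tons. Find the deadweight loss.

Competitive equilibrium: 94 − 4q = 23.5 + 3.8q → q* = 9.0385, p* = 57.8462.
At q = 5.7: demand price = 94 − 4·5.7 = 71.2; supply price = 23.5 + 3.8·5.7 = 45.16.
Δq = 9.0385 − 5.7 = 3.3385; wedge = 71.2 − 45.16 = 26.04.
The triangle = ½ × 3.3385 × 26.04 = $43.47 thousand.

$43.47 thousand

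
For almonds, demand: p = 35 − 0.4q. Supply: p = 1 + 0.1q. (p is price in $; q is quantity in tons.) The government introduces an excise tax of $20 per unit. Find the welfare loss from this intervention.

Competitive equilibrium: 35 − 0.4q = 1 + 0.1q → q* = 68, p* = 7.8.
With the tax, the buyer price exceeds the seller price by 20: (35 − 0.4q) − (1 + 0.1q) = 20 → q' = 28.
Δq = 68 − 28 = 40; the wedge equals the tax, 20.
Welfare loss = ½ × 40 × 20 = $400.

$400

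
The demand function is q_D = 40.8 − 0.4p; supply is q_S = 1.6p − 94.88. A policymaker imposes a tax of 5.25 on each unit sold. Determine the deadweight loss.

In inverse form: demand p = 102 − 2.5q, supply p = 59.3 + 0.625q.
Competitive equilibrium: 102 − 2.5q = 59.3 + 0.625q → q* = 13.664, p* = 67.84.
With the tax, the buyer price exceeds the seller price by 5.25: (102 − 2.5q) − (59.3 + 0.625q) = 5.25 → q' = 11.984.
Δq = 13.664 − 11.984 = 1.68; the wedge equals the tax, 5.25.
DWL = ½ × 1.68 × 5.25 = 4.41.

4.41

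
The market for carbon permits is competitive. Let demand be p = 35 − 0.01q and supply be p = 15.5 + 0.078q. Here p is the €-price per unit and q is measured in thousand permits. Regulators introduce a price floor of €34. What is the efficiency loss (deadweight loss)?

€650.51 thousand

Competitive equilibrium: 35 − 0.01q = 15.5 + 0.078q → q* = 221.5909, p* = 32.7841.
At the floor p = 34, quantity demanded = (35 − 34)/0.01 = 100.
Sellers' marginal cost at q' = 100: 15.5 + 0.078·100 = 23.3.
Δq = 221.5909 − 100 = 121.5909; wedge = 34 − 23.3 = 10.7.
Welfare loss = ½ × 121.5909 × 10.7 = €650.51 thousand.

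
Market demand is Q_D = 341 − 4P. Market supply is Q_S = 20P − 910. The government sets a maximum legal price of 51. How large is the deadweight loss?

In inverse form: demand P = 85.25 − 0.25Q, supply P = 45.5 + 0.05Q.
Competitive equilibrium: 85.25 − 0.25Q = 45.5 + 0.05Q → Q* = 132.5, P* = 52.125.
At the ceiling P = 51, quantity supplied = (51 − 45.5)/0.05 = 110.
Willingness to pay at Q' = 110: 85.25 − 0.25·110 = 57.75.
ΔQ = 132.5 − 110 = 22.5; wedge = 57.75 − 51 = 6.75.
DWL = ½ × 22.5 × 6.75 = 75.94.

75.94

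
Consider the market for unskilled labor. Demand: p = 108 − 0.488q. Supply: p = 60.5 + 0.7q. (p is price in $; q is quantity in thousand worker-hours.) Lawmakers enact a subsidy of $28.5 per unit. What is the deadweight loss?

$341.86 thousand

Competitive equilibrium: 108 − 0.488q = 60.5 + 0.7q → q* = 39.9832, p* = 88.4882.
The subsidy lowers effective supply by 28.5: p = 32 + 0.7q.
New quantity: 108 − 0.488q = 32 + 0.7q → q' = 63.9731.
Overproduction Δq = 63.9731 − 39.9832 = 23.9899; wedge = subsidy = 28.5.
Welfare loss = ½ × 23.9899 × 28.5 = $341.86 thousand.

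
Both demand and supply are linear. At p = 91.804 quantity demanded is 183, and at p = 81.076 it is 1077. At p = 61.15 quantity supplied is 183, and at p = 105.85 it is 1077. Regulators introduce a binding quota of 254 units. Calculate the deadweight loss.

Demand slope = (81.076 − 91.804)/(1077 − 183) = −0.012, so p = 94 − 0.012q.
Supply slope = (105.85 − 61.15)/(1077 − 183) = 0.05, so p = 52 + 0.05q.
Competitive equilibrium: 94 − 0.012q = 52 + 0.05q → q* = 677.4194, p* = 85.871.
At q = 254: demand price = 94 − 0.012·254 = 90.952; supply price = 52 + 0.05·254 = 64.7.
Δq = 677.4194 − 254 = 423.4194; wedge = 90.952 − 64.7 = 26.252.
The triangle = ½ × 423.4194 × 26.252 = 5557.80.

5557.80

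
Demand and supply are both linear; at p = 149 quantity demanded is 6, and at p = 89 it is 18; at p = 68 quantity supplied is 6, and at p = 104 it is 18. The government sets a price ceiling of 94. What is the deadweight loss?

Demand slope = (89 − 149)/(18 − 6) = −5, so p = 179 − 5q.
Supply slope = (104 − 68)/(18 − 6) = 3, so p = 50 + 3q.
Competitive equilibrium: 179 − 5q = 50 + 3q → q* = 16.125, p* = 98.375.
At the ceiling p = 94, quantity supplied = (94 − 50)/3 = 14.6667.
Willingness to pay at q' = 14.6667: 179 − 5·14.6667 = 105.6665.
Δq = 16.125 − 14.6667 = 1.4583; wedge = 105.6665 − 94 = 11.6665.
The triangle = ½ × 1.4583 × 11.6665 = 8.51.

8.51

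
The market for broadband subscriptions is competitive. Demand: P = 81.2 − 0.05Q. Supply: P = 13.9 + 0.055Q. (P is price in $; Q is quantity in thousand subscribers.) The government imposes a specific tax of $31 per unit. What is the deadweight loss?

$4576.19 thousand

Competitive equilibrium: 81.2 − 0.05Q = 13.9 + 0.055Q → Q* = 640.9524, P* = 49.1524.
With the tax, the buyer price exceeds the seller price by 31: (81.2 − 0.05Q) − (13.9 + 0.055Q) = 31 → Q' = 345.7143.
ΔQ = 640.9524 − 345.7143 = 295.2381; the wedge equals the tax, 31.
DWL = ½ × 295.2381 × 31 = $4576.19 thousand.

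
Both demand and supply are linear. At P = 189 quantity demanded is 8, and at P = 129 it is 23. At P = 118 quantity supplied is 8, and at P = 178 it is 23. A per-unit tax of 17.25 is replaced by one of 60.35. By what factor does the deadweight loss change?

12.240

Demand slope = (129 − 189)/(23 − 8) = −4, so P = 221 − 4Q.
Supply slope = (178 − 118)/(23 − 8) = 4, so P = 86 + 4Q.
Competitive equilibrium: 221 − 4Q = 86 + 4Q → Q* = 16.875, P* = 153.5.
For a per-unit tax t: ΔQ = t/8, so DWL = ½·t·(t/8) = t²/16.
At t = 17.25: DWL = 18.598. At t = 60.35: DWL = 227.633.
Ratio = (60.35/17.25)² = 12.240.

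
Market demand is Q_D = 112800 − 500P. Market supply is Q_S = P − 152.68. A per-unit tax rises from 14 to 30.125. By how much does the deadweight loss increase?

In inverse form: demand P = 225.6 − 0.002Q, supply P = 152.68 + Q.
Competitive equilibrium: 225.6 − 0.002Q = 152.68 + Q → Q* = 72.7745, P* = 225.4545.
For a per-unit tax t: ΔQ = t/1.002, so DWL = ½·t·(t/1.002) = t²/2.004.
At t = 14: DWL = 97.804. At t = 30.125: DWL = 452.852.
Increase = 452.852 − 97.804 = 355.05.

355.05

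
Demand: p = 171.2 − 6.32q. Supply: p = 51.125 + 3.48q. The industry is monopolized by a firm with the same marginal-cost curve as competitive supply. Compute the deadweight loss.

Competitive equilibrium: 171.2 − 6.32q = 51.125 + 3.48q → q* = 12.2526, p* = 93.7639.
Marginal revenue: MR = 171.2 − 12.64q. Set MR = MC: 171.2 − 12.64q = 51.125 + 3.48q → q_m = 7.4488.
Price p_m = 171.2 − 6.32·7.4488 = 124.1236; MC(q_m) = 51.125 + 3.48·7.4488 = 77.0468.
Competitive q* = 12.2526, so Δq = 4.8038; wedge = 124.1236 − 77.0468 = 47.0768.
Welfare loss = ½ × 4.8038 × 47.0768 = 113.07.

113.07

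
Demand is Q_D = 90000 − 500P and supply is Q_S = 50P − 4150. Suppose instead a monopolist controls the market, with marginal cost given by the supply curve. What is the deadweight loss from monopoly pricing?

1485.01

In inverse form: demand P = 180 − 0.002Q, supply P = 83 + 0.02Q.
Competitive equilibrium: 180 − 0.002Q = 83 + 0.02Q → Q* = 4409.09091, P* = 171.18182.
Marginal revenue: MR = 180 − 0.004Q. Set MR = MC: 180 − 0.004Q = 83 + 0.02Q → Q_m = 4041.66667.
Price P_m = 180 − 0.002·4041.66667 = 171.91667; MC(Q_m) = 83 + 0.02·4041.66667 = 163.83333.
Competitive Q* = 4409.09091, so ΔQ = 367.42424; wedge = 171.91667 − 163.83333 = 8.08334.
DWL = ½ × 367.42424 × 8.08334 = 1485.01.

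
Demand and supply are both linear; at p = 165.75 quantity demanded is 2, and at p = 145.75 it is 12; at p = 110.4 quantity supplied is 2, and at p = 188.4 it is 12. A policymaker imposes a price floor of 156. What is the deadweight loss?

Demand slope = (145.75 − 165.75)/(12 − 2) = −2, so p = 169.75 − 2q.
Supply slope = (188.4 − 110.4)/(12 − 2) = 7.8, so p = 94.8 + 7.8q.
Competitive equilibrium: 169.75 − 2q = 94.8 + 7.8q → q* = 7.648, p* = 154.4541.
At the floor p = 156, quantity demanded = (169.75 − 156)/2 = 6.875.
Sellers' marginal cost at q' = 6.875: 94.8 + 7.8·6.875 = 148.425.
Δq = 7.648 − 6.875 = 0.773; wedge = 156 − 148.425 = 7.575.
The triangle = ½ × 0.773 × 7.575 = 2.93.

2.93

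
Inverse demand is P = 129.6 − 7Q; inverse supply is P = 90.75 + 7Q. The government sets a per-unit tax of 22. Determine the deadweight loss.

17.29

Competitive equilibrium: 129.6 − 7Q = 90.75 + 7Q → Q* = 2.775, P* = 110.175.
With the tax, the buyer price exceeds the seller price by 22: (129.6 − 7Q) − (90.75 + 7Q) = 22 → Q' = 1.2036.
ΔQ = 2.775 − 1.2036 = 1.5714; the wedge equals the tax, 22.
Welfare loss = ½ × 1.5714 × 22 = 17.29.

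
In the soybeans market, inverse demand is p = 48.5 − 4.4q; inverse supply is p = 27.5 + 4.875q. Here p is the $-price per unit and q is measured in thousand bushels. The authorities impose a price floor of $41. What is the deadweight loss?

Competitive equilibrium: 48.5 − 4.4q = 27.5 + 4.875q → q* = 2.2642, p* = 38.5377.
At the floor p = 41, quantity demanded = (48.5 − 41)/4.4 = 1.7045.
Sellers' marginal cost at q' = 1.7045: 27.5 + 4.875·1.7045 = 35.8094.
Δq = 2.2642 − 1.7045 = 0.5597; wedge = 41 − 35.8094 = 5.1906.
DWL = ½ × 0.5597 × 5.1906 = $1.45 thousand.

$1.45 thousand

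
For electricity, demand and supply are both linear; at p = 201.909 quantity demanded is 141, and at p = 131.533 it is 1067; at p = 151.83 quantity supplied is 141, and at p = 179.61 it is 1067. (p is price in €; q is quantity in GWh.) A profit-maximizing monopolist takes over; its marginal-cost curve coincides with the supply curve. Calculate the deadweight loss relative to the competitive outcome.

Demand slope = (131.533 − 201.909)/(1067 − 141) = −0.076, so p = 212.625 − 0.076q.
Supply slope = (179.61 − 151.83)/(1067 − 141) = 0.03, so p = 147.6 + 0.03q.
Competitive equilibrium: 212.625 − 0.076q = 147.6 + 0.03q → q* = 613.4434, p* = 166.0033.
Marginal revenue: MR = 212.625 − 0.152q. Set MR = MC: 212.625 − 0.152q = 147.6 + 0.03q → q_m = 357.2802.
Price p_m = 212.625 − 0.076·357.2802 = 185.4717; MC(q_m) = 147.6 + 0.03·357.2802 = 158.3184.
Competitive q* = 613.4434, so Δq = 256.1632; wedge = 185.4717 − 158.3184 = 27.1533.
Welfare loss = ½ × 256.1632 × 27.1533 = €3477.84.

€3477.84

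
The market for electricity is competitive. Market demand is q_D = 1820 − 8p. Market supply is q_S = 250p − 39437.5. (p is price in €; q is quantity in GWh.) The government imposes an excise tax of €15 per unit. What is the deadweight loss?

In inverse form: demand p = 227.5 − 0.125q, supply p = 157.75 + 0.004q.
Competitive equilibrium: 227.5 − 0.125q = 157.75 + 0.004q → q* = 540.6977, p* = 159.9128.
With the tax, the buyer price exceeds the seller price by 15: (227.5 − 0.125q) − (157.75 + 0.004q) = 15 → q' = 424.4186.
Δq = 540.6977 − 424.4186 = 116.2791; the wedge equals the tax, 15.
Welfare loss = ½ × 116.2791 × 15 = €872.09.

€872.09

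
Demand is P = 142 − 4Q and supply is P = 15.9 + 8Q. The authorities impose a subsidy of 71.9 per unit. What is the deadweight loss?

Competitive equilibrium: 142 − 4Q = 15.9 + 8Q → Q* = 10.5083, P* = 99.9667.
The subsidy lowers effective supply by 71.9: P = 8Q − 56.
New quantity: 142 − 4Q = 8Q − 56 → Q' = 16.5.
Overproduction ΔQ = 16.5 − 10.5083 = 5.9917; wedge = subsidy = 71.9.
The triangle = ½ × 5.9917 × 71.9 = 215.40.

215.40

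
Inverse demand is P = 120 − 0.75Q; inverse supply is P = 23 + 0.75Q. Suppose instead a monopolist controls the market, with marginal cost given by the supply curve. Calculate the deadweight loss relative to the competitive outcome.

Competitive equilibrium: 120 − 0.75Q = 23 + 0.75Q → Q* = 64.6667, P* = 71.5.
Marginal revenue: MR = 120 − 1.5Q. Set MR = MC: 120 − 1.5Q = 23 + 0.75Q → Q_m = 43.1111.
Price P_m = 120 − 0.75·43.1111 = 87.6667; MC(Q_m) = 23 + 0.75·43.1111 = 55.3333.
Competitive Q* = 64.6667, so ΔQ = 21.5556; wedge = 87.6667 − 55.3333 = 32.3334.
The triangle = ½ × 21.5556 × 32.3334 = 348.48.

348.48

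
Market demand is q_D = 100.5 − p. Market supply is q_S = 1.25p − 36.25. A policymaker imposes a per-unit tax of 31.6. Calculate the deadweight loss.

277.38

In inverse form: demand p = 100.5 − q, supply p = 29 + 0.8q.
Competitive equilibrium: 100.5 − q = 29 + 0.8q → q* = 39.7222, p* = 60.7778.
With the tax, the buyer price exceeds the seller price by 31.6: (100.5 − q) − (29 + 0.8q) = 31.6 → q' = 22.1667.
Δq = 39.7222 − 22.1667 = 17.5555; the wedge equals the tax, 31.6.
DWL = ½ × 17.5555 × 31.6 = 277.38.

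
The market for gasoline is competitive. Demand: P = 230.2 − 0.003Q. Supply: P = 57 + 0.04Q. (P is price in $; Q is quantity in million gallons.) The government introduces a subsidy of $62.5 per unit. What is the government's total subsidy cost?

Competitive equilibrium: 230.2 − 0.003Q = 57 + 0.04Q → Q* = 4027.907, P* = 218.1163.
The subsidy lowers effective supply by 62.5: P = 0.04Q − 5.5.
New quantity: 230.2 − 0.003Q = 0.04Q − 5.5 → Q' = 5481.3953.
Total subsidy cost = 62.5 × 5481.3953 = $342587.21 million.

$342587.21 million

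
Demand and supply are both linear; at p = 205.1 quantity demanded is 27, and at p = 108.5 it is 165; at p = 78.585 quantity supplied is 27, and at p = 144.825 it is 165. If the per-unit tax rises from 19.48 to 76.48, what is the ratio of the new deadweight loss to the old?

Demand slope = (108.5 − 205.1)/(165 − 27) = −0.7, so p = 224 − 0.7q.
Supply slope = (144.825 − 78.585)/(165 − 27) = 0.48, so p = 65.625 + 0.48q.
Competitive equilibrium: 224 − 0.7q = 65.625 + 0.48q → q* = 134.2161, p* = 130.0487.
For a per-unit tax t: Δq = t/1.18, so DWL = ½·t·(t/1.18) = t²/2.36.
At t = 19.48: DWL = 160.793. At t = 76.48: DWL = 2478.471.
Ratio = (76.48/19.48)² = 15.414.

15.414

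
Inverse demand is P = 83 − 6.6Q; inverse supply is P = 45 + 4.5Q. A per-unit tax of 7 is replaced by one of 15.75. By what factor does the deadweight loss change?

5.0625

Competitive equilibrium: 83 − 6.6Q = 45 + 4.5Q → Q* = 3.4234, P* = 60.4054.
For a per-unit tax t: ΔQ = t/11.1, so DWL = ½·t·(t/11.1) = t²/22.2.
At t = 7: DWL = 2.207. At t = 15.75: DWL = 11.174.
Ratio = (15.75/7)² = 5.0625.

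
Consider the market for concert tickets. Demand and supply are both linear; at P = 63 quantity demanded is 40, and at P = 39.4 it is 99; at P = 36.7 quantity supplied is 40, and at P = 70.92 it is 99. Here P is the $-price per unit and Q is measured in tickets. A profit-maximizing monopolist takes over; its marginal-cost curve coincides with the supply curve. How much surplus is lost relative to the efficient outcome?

Demand slope = (39.4 − 63)/(99 − 40) = −0.4, so P = 79 − 0.4Q.
Supply slope = (70.92 − 36.7)/(99 − 40) = 0.58, so P = 13.5 + 0.58Q.
Competitive equilibrium: 79 − 0.4Q = 13.5 + 0.58Q → Q* = 66.8367, P* = 52.2653.
Marginal revenue: MR = 79 − 0.8Q. Set MR = MC: 79 − 0.8Q = 13.5 + 0.58Q → Q_m = 47.4638.
Price P_m = 79 − 0.4·47.4638 = 60.0145; MC(Q_m) = 13.5 + 0.58·47.4638 = 41.029.
Competitive Q* = 66.8367, so ΔQ = 19.3729; wedge = 60.0145 − 41.029 = 18.9855.
Deadweight loss = ½ × 19.3729 × 18.9855 = $183.90.

$183.90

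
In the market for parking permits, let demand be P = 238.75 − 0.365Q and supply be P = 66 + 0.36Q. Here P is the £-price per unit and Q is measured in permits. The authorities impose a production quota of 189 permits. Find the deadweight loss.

Competitive equilibrium: 238.75 − 0.365Q = 66 + 0.36Q → Q* = 238.2759, P* = 151.7793.
At Q = 189: demand price = 238.75 − 0.365·189 = 169.765; supply price = 66 + 0.36·189 = 134.04.
ΔQ = 238.2759 − 189 = 49.2759; wedge = 169.765 − 134.04 = 35.725.
Deadweight loss = ½ × 49.2759 × 35.725 = £880.19.

£880.19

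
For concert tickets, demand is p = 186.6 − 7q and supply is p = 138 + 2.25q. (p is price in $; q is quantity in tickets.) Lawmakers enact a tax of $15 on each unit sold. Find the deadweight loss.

$12.16

Competitive equilibrium: 186.6 − 7q = 138 + 2.25q → q* = 5.2541, p* = 149.8216.
With the tax, the buyer price exceeds the seller price by 15: (186.6 − 7q) − (138 + 2.25q) = 15 → q' = 3.6324.
Δq = 5.2541 − 3.6324 = 1.6217; the wedge equals the tax, 15.
Welfare loss = ½ × 1.6217 × 15 = $12.16.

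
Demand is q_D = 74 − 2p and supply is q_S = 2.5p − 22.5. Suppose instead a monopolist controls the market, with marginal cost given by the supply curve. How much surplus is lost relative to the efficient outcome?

In inverse form: demand p = 37 − 0.5q, supply p = 9 + 0.4q.
Competitive equilibrium: 37 − 0.5q = 9 + 0.4q → q* = 31.1111, p* = 21.4444.
Marginal revenue: MR = 37 − q. Set MR = MC: 37 − q = 9 + 0.4q → q_m = 20.
Price p_m = 37 − 0.5·20 = 27; MC(q_m) = 9 + 0.4·20 = 17.
Competitive q* = 31.1111, so Δq = 11.1111; wedge = 27 − 17 = 10.
DWL = ½ × 11.1111 × 10 = 55.56.

55.56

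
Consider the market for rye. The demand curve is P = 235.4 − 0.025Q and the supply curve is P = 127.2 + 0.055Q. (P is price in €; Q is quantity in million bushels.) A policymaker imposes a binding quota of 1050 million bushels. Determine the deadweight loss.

€3660.25 million

Competitive equilibrium: 235.4 − 0.025Q = 127.2 + 0.055Q → Q* = 1352.5, P* = 201.5875.
At Q = 1050: demand price = 235.4 − 0.025·1050 = 209.15; supply price = 127.2 + 0.055·1050 = 184.95.
ΔQ = 1352.5 − 1050 = 302.5; wedge = 209.15 − 184.95 = 24.2.
Welfare loss = ½ × 302.5 × 24.2 = €3660.25 million.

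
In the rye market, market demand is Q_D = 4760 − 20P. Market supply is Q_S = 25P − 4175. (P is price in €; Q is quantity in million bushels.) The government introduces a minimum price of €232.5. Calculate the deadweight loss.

In inverse form: demand P = 238 − 0.05Q, supply P = 167 + 0.04Q.
Competitive equilibrium: 238 − 0.05Q = 167 + 0.04Q → Q* = 788.8889, P* = 198.5556.
At the floor P = 232.5, quantity demanded = (238 − 232.5)/0.05 = 110.
Sellers' marginal cost at Q' = 110: 167 + 0.04·110 = 171.4.
ΔQ = 788.8889 − 110 = 678.8889; wedge = 232.5 − 171.4 = 61.1.
The triangle = ½ × 678.8889 × 61.1 = €20740.06 million.

€20740.06 million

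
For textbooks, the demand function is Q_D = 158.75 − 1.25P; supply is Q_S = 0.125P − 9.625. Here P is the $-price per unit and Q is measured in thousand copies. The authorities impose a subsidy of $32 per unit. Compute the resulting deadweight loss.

In inverse form: demand P = 127 − 0.8Q, supply P = 77 + 8Q.
Competitive equilibrium: 127 − 0.8Q = 77 + 8Q → Q* = 5.6818, P* = 122.4545.
The subsidy lowers effective supply by 32: P = 45 + 8Q.
New quantity: 127 − 0.8Q = 45 + 8Q → Q' = 9.3182.
Overproduction ΔQ = 9.3182 − 5.6818 = 3.6364; wedge = subsidy = 32.
Deadweight loss = ½ × 3.6364 × 32 = $58.18 thousand.

$58.18 thousand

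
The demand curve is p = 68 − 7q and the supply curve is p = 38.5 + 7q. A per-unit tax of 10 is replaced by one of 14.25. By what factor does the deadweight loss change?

2.031

Competitive equilibrium: 68 − 7q = 38.5 + 7q → q* = 2.1071, p* = 53.25.
For a per-unit tax t: Δq = t/14, so DWL = ½·t·(t/14) = t²/28.
At t = 10: DWL = 3.571. At t = 14.25: DWL = 7.252.
Ratio = (14.25/10)² = 2.031.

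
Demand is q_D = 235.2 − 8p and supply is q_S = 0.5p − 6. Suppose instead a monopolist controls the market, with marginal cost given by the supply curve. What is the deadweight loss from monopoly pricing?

In inverse form: demand p = 29.4 − 0.125q, supply p = 12 + 2q.
Competitive equilibrium: 29.4 − 0.125q = 12 + 2q → q* = 8.1882, p* = 28.3765.
Marginal revenue: MR = 29.4 − 0.25q. Set MR = MC: 29.4 − 0.25q = 12 + 2q → q_m = 7.7333.
Price p_m = 29.4 − 0.125·7.7333 = 28.4333; MC(q_m) = 12 + 2·7.7333 = 27.4666.
Competitive q* = 8.1882, so Δq = 0.4549; wedge = 28.4333 − 27.4666 = 0.9667.
Welfare loss = ½ × 0.4549 × 0.9667 = 0.22.

0.22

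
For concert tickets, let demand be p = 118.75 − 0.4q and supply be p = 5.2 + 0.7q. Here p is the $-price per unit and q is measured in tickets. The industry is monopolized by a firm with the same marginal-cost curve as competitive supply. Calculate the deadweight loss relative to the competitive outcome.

Competitive equilibrium: 118.75 − 0.4q = 5.2 + 0.7q → q* = 103.2273, p* = 77.4591.
Marginal revenue: MR = 118.75 − 0.8q. Set MR = MC: 118.75 − 0.8q = 5.2 + 0.7q → q_m = 75.7.
Price p_m = 118.75 − 0.4·75.7 = 88.47; MC(q_m) = 5.2 + 0.7·75.7 = 58.19.
Competitive q* = 103.2273, so Δq = 27.5273; wedge = 88.47 − 58.19 = 30.28.
Welfare loss = ½ × 27.5273 × 30.28 = $416.76.

$416.76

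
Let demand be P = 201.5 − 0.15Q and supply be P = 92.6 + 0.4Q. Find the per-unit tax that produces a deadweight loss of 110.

11

Competitive equilibrium: 201.5 − 0.15Q = 92.6 + 0.4Q → Q* = 198, P* = 171.8.
A tax t gives ΔQ = t/0.55 and wedge t, so DWL = t²/1.1.
t²/1.1 = 110 → t² = 121 → t = 11.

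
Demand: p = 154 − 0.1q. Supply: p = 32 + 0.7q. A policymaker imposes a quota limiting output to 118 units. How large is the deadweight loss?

Competitive equilibrium: 154 − 0.1q = 32 + 0.7q → q* = 152.5, p* = 138.75.
At q = 118: demand price = 154 − 0.1·118 = 142.2; supply price = 32 + 0.7·118 = 114.6.
Δq = 152.5 − 118 = 34.5; wedge = 142.2 − 114.6 = 27.6.
DWL = ½ × 34.5 × 27.6 = 476.10.

476.10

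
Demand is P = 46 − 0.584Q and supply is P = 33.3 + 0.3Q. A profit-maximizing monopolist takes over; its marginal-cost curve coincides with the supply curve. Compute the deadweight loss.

14.44

Competitive equilibrium: 46 − 0.584Q = 33.3 + 0.3Q → Q* = 14.3665, P* = 37.61.
Marginal revenue: MR = 46 − 1.168Q. Set MR = MC: 46 − 1.168Q = 33.3 + 0.3Q → Q_m = 8.6512.
Price P_m = 46 − 0.584·8.6512 = 40.9477; MC(Q_m) = 33.3 + 0.3·8.6512 = 35.8954.
Competitive Q* = 14.3665, so ΔQ = 5.7153; wedge = 40.9477 − 35.8954 = 5.0523.
Deadweight loss = ½ × 5.7153 × 5.0523 = 14.44.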